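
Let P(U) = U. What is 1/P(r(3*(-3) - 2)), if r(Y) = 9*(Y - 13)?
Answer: -1/216 ≈ -0.0046296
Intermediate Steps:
r(Y) = -117 + 9*Y (r(Y) = 9*(-13 + Y) = -117 + 9*Y)
1/P(r(3*(-3) - 2)) = 1/(-117 + 9*(3*(-3) - 2)) = 1/(-117 + 9*(-9 - 2)) = 1/(-117 + 9*(-11)) = 1/(-117 - 99) = 1/(-216) = -1/216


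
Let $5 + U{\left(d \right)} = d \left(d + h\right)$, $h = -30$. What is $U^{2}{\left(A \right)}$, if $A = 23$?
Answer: $27556$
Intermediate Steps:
$U{\left(d \right)} = -5 + d \left(-30 + d\right)$ ($U{\left(d \right)} = -5 + d \left(d - 30\right) = -5 + d \left(-30 + d\right)$)
$U^{2}{\left(A \right)} = \left(-5 + 23^{2} - 690\right)^{2} = \left(-5 + 529 - 690\right)^{2} = \left(-166\right)^{2} = 27556$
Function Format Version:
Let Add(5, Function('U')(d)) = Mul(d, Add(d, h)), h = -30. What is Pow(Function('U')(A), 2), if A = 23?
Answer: 27556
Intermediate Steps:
Function('U')(d) = Add(-5, Mul(d, Add(-30, d))) (Function('U')(d) = Add(-5, Mul(d, Add(d, -30))) = Add(-5, Mul(d, Add(-30, d))))
Pow(Function('U')(A), 2) = Pow(Add(-5, Pow(23, 2), Mul(-30, 23)), 2) = Pow(Add(-5, 529, -690), 2) = Pow(-166, 2) = 27556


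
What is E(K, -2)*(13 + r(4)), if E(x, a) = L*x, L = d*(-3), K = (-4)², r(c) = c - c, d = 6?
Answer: -3744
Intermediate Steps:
r(c) = 0
K = 16
L = -18 (L = 6*(-3) = -18)
E(x, a) = -18*x
E(K, -2)*(13 + r(4)) = (-18*16)*(13 + 0) = -288*13 = -3744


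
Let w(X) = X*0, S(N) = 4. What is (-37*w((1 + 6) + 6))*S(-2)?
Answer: 0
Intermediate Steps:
w(X) = 0
(-37*w((1 + 6) + 6))*S(-2) = -37*0*4 = 0*4 = 0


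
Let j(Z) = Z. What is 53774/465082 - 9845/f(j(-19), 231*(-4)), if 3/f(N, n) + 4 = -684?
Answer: 1575083988421/697623 ≈ 2.2578e+6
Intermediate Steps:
f(N, n) = -3/688 (f(N, n) = 3/(-4 - 684) = 3/(-688) = 3*(-1/688) = -3/688)
53774/465082 - 9845/f(j(-19), 231*(-4)) = 53774/465082 - 9845/(-3/688) = 53774*(1/465082) - 9845*(-688/3) = 26887/232541 + 6773360/3 = 1575083988421/697623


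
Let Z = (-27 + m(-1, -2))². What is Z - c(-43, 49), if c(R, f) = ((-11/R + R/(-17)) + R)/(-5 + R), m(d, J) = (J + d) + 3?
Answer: 8516585/11696 ≈ 728.16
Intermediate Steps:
m(d, J) = 3 + J + d
c(R, f) = (-11/R + 16*R/17)/(-5 + R) (c(R, f) = ((-11/R + R*(-1/17)) + R)/(-5 + R) = ((-11/R - R/17) + R)/(-5 + R) = (-11/R + 16*R/17)/(-5 + R))
Z = 729 (Z = (-27 + (3 - 2 - 1))² = (-27 + 0)² = (-27)² = 729)
Z - c(-43, 49) = 729 - (-187 + 16*(-43)²)/(17*(-43)*(-5 - 43)) = 729 - (-1)*(-187 + 16*1849)/(17*43*(-48)) = 729 - (-1)*(-1)*(-187 + 29584)/(17*43*48) = 729 - (-1)*(-1)*29397/(17*43*48) = 729 - 1*9799/11696 = 729 - 9799/11696 = 8516585/11696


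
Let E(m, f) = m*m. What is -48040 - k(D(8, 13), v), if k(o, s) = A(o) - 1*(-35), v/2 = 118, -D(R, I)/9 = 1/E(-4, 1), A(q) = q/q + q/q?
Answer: -48077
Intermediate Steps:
E(m, f) = m²
A(q) = 2 (A(q) = 1 + 1 = 2)
D(R, I) = -9/16 (D(R, I) = -9/((-4)²) = -9/16)
v = 236 (v = 2*118 = 236)
k(o, s) = 37 (k(o, s) = 2 - 1*(-35) = 2 + 35 = 37)
-48040 - k(D(8, 13), v) = -48040 - 1*37 = -48040 - 37 = -48077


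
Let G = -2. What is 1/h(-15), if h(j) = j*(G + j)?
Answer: 1/255 ≈ 0.0039216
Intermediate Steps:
h(j) = j*(-2 + j)
1/h(-15) = 1/(-15*(-2 - 15)) = 1/(-15*(-17)) = 1/255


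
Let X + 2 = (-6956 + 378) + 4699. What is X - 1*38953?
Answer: -40834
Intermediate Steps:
X = -1881 (X = -2 + ((-6956 + 378) + 4699) = -2 + (-6578 + 4699) = -2 - 1879 = -1881)
X - 1*38953 = -1881 - 1*38953 = -1881 - 38953 = -40834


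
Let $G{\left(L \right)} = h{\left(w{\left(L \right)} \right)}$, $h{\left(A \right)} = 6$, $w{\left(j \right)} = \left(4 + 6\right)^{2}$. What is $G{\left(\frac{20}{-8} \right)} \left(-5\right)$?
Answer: $-30$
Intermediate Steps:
$w{\left(j \right)} = 100$ ($w{\left(j \right)} = 10^{2} = 100$)
$G{\left(L \right)} = 6$
$G{\left(\frac{20}{-8} \right)} \left(-5\right) = 6 \left(-5\right) = -30$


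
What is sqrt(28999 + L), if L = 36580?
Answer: sqrt(65579) ≈ 256.08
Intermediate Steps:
sqrt(28999 + L) = sqrt(28999 + 36580) = sqrt(65579)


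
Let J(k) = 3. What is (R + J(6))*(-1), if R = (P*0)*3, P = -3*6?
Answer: -3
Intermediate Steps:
P = -18
R = 0 (R = -18*0*3 = 0*3 = 0)
(R + J(6))*(-1) = (0 + 3)*(-1) = 3*(-1) = -3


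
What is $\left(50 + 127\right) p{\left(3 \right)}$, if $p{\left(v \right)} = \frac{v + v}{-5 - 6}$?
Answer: $- \frac{1062}{11} \approx -96.545$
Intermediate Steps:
$p{\left(v \right)} = - \frac{2 v}{11}$ ($p{\left(v \right)} = \frac{2 v}{-11} = 2 v \left(- \frac{1}{11}\right) = - \frac{2 v}{11}$)
$\left(50 + 127\right) p{\left(3 \right)} = \left(50 + 127\right) \left(\left(- \frac{2}{11}\right) 3\right) = 177 \left(- \frac{6}{11}\right) = - \frac{1062}{11}$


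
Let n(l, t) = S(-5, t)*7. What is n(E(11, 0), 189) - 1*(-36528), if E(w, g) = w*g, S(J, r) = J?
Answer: 36493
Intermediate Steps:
E(w, g) = g*w
n(l, t) = -35 (n(l, t) = -5*7 = -35)
n(E(11, 0), 189) - 1*(-36528) = -35 - 1*(-36528) = -35 + 36528 = 36493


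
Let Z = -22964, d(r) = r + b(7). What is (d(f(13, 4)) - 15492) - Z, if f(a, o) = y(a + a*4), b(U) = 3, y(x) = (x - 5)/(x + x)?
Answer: 97181/13 ≈ 7475.5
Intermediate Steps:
y(x) = (-5 + x)/(2*x) (y(x) = (-5 + x)/((2*x)) = (-5 + x)*(1/(2*x)) = (-5 + x)/(2*x))
f(a, o) = (-5 + 5*a)/(10*a) (f(a, o) = (-5 + (a + a*4))/(2*(a + a*4)) = (-5 + (a + 4*a))/(2*(a + 4*a)) = (-5 + 5*a)/(2*((5*a))) = (1/(5*a))*(-5 + 5*a)/2 = (-5 + 5*a)/(10*a))
d(r) = 3 + r (d(r) = r + 3 = 3 + r)
(d(f(13, 4)) - 15492) - Z = ((3 + (½)*(-1 + 13)/13) - 15492) - 1*(-22964) = ((3 + (½)*(1/13)*12) - 15492) + 22964 = ((3 + 6/13) - 15492) + 22964 = (45/13 - 15492) + 22964 = -201351/13 + 22964 = 97181/13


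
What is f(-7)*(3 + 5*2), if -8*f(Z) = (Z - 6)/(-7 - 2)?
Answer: -169/72 ≈ -2.3472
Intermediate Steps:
f(Z) = -1/12 + Z/72 (f(Z) = -(Z - 6)/(8*(-7 - 2)) = -(-6 + Z)/(8*(-9)) = -(-6 + Z)*(-1)/(8*9) = -(⅔ - Z/9)/8 = -1/12 + Z/72)
f(-7)*(3 + 5*2) = (-1/12 + (1/72)*(-7))*(3 + 5*2) = (-1/12 - 7/72)*(3 + 10) = -13/72*13 = -169/72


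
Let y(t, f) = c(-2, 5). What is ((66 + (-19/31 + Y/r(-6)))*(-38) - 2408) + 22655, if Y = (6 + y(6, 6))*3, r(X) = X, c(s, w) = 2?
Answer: 555343/31 ≈ 17914.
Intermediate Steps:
y(t, f) = 2
Y = 24 (Y = (6 + 2)*3 = 8*3 = 24)
((66 + (-19/31 + Y/r(-6)))*(-38) - 2408) + 22655 = ((66 + (-19/31 + 24/(-6)))*(-38) - 2408) + 22655 = ((66 + (-19*1/31 + 24*(-⅙)))*(-38) - 2408) + 22655 = ((66 + (-19/31 - 4))*(-38) - 2408) + 22655 = ((66 - 143/31)*(-38) - 2408) + 22655 = ((1903/31)*(-38) - 2408) + 22655 = (-72314/31 - 2408) + 22655 = -146962/31 + 22655 = 555343/31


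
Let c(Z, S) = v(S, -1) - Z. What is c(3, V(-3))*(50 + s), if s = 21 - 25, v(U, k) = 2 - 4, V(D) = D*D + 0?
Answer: -230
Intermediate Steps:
V(D) = D**2 (V(D) = D**2 + 0 = D**2)
v(U, k) = -2
c(Z, S) = -2 - Z
s = -4
c(3, V(-3))*(50 + s) = (-2 - 1*3)*(50 - 4) = (-2 - 3)*46 = -5*46 = -230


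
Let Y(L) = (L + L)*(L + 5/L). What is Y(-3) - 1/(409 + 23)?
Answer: 12095/432 ≈ 27.998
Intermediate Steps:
Y(L) = 2*L*(L + 5/L) (Y(L) = (2*L)*(L + 5/L) = 2*L*(L + 5/L))
Y(-3) - 1/(409 + 23) = (10 + 2*(-3)²) - 1/(409 + 23) = (10 + 2*9) - 1/432 = (10 + 18) - 1*1/432 = 28 - 1/432 = 12095/432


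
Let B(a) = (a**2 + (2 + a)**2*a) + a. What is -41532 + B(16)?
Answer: -36076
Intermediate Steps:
B(a) = a + a**2 + a*(2 + a)**2 (B(a) = (a**2 + a*(2 + a)**2) + a = a + a**2 + a*(2 + a)**2)
-41532 + B(16) = -41532 + 16*(1 + 16 + (2 + 16)**2) = -41532 + 16*(1 + 16 + 18**2) = -41532 + 16*(1 + 16 + 324) = -41532 + 16*341 = -41532 + 5456 = -36076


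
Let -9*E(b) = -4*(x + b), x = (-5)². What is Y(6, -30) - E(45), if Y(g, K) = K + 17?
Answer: -397/9 ≈ -44.111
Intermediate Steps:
Y(g, K) = 17 + K
x = 25
E(b) = 100/9 + 4*b/9 (E(b) = -(-4)*(25 + b)/9 = -(-100 - 4*b)/9 = 100/9 + 4*b/9)
Y(6, -30) - E(45) = (17 - 30) - (100/9 + (4/9)*45) = -13 - (100/9 + 20) = -13 - 1*280/9 = -13 - 280/9 = -397/9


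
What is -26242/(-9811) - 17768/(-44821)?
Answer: 1350514530/439738831 ≈ 3.0712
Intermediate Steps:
-26242/(-9811) - 17768/(-44821) = -26242*(-1/9811) - 17768*(-1/44821) = 26242/9811 + 17768/44821 = 1350514530/439738831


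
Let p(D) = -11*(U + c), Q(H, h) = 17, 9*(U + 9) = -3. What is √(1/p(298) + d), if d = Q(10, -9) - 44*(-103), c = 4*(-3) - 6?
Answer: √3701087302/902 ≈ 67.446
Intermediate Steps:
U = -28/3 (U = -9 + (⅑)*(-3) = -9 - ⅓ = -28/3 ≈ -9.3333)
c = -18 (c = -12 - 6 = -18)
d = 4549 (d = 17 - 44*(-103) = 17 + 4532 = 4549)
p(D) = 902/3 (p(D) = -11*(-28/3 - 18) = -11*(-82/3) = 902/3)
√(1/p(298) + d) = √(1/(902/3) + 4549) = √(3/902 + 4549) = √(4103201/902) = √3701087302/902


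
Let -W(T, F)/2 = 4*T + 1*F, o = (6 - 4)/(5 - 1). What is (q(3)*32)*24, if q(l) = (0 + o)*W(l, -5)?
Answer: -5376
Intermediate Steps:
o = 1/2 (o = 2/4 = 2*(1/4) = 1/2 ≈ 0.50000)
W(T, F) = -8*T - 2*F (W(T, F) = -2*(4*T + 1*F) = -2*(4*T + F) = -2*(F + 4*T) = -8*T - 2*F)
q(l) = 5 - 4*l (q(l) = (0 + 1/2)*(-8*l - 2*(-5)) = (-8*l + 10)/2 = (10 - 8*l)/2 = 5 - 4*l)
(q(3)*32)*24 = ((5 - 4*3)*32)*24 = ((5 - 12)*32)*24 = -7*32*24 = -224*24 = -5376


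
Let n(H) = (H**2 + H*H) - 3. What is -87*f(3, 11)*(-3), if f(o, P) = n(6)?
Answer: 18009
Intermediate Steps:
n(H) = -3 + 2*H**2 (n(H) = (H**2 + H**2) - 3 = 2*H**2 - 3 = -3 + 2*H**2)
f(o, P) = 69 (f(o, P) = -3 + 2*6**2 = -3 + 2*36 = -3 + 72 = 69)
-87*f(3, 11)*(-3) = -87*69*(-3) = -6003*(-3) = 18009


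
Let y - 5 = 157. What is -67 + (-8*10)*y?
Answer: -13027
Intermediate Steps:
y = 162 (y = 5 + 157 = 162)
-67 + (-8*10)*y = -67 - 8*10*162 = -67 - 80*162 = -67 - 12960 = -13027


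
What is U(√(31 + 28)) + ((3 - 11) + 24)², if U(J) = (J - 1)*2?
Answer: 254 + 2*√59 ≈ 269.36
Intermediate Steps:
U(J) = -2 + 2*J (U(J) = (-1 + J)*2 = -2 + 2*J)
U(√(31 + 28)) + ((3 - 11) + 24)² = (-2 + 2*√(31 + 28)) + ((3 - 11) + 24)² = (-2 + 2*√59) + (-8 + 24)² = (-2 + 2*√59) + 16² = (-2 + 2*√59) + 256 = 254 + 2*√59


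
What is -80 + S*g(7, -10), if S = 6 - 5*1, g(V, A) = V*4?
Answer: -52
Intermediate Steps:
g(V, A) = 4*V
S = 1 (S = 6 - 5 = 1)
-80 + S*g(7, -10) = -80 + 1*(4*7) = -80 + 1*28 = -80 + 28 = -52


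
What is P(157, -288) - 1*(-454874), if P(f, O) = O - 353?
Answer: 454233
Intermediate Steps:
P(f, O) = -353 + O
P(157, -288) - 1*(-454874) = (-353 - 288) - 1*(-454874) = -641 + 454874 = 454233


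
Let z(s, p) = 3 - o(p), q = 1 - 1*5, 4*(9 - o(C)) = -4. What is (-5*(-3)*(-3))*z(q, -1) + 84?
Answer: 399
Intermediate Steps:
o(C) = 10 (o(C) = 9 - ¼*(-4) = 9 + 1 = 10)
q = -4 (q = 1 - 5 = -4)
z(s, p) = -7 (z(s, p) = 3 - 1*10 = 3 - 10 = -7)
(-5*(-3)*(-3))*z(q, -1) + 84 = (-5*(-3)*(-3))*(-7) + 84 = (15*(-3))*(-7) + 84 = -45*(-7) + 84 = 315 + 84 = 399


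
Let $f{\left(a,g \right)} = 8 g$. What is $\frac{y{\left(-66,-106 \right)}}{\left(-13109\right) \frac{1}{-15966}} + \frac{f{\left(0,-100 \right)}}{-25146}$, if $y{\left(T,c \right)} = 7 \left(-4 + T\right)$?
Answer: $- \frac{98357610220}{164819457} \approx -596.76$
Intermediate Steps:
$y{\left(T,c \right)} = -28 + 7 T$
$\frac{y{\left(-66,-106 \right)}}{\left(-13109\right) \frac{1}{-15966}} + \frac{f{\left(0,-100 \right)}}{-25146} = \frac{-28 + 7 \left(-66\right)}{\left(-13109\right) \frac{1}{-15966}} + \frac{8 \left(-100\right)}{-25146} = \frac{-28 - 462}{\left(-13109\right) \left(- \frac{1}{15966}\right)} - - \frac{400}{12573} = - \frac{490}{\frac{13109}{15966}} + \frac{400}{12573} = \left(-490\right) \frac{15966}{13109} + \frac{400}{12573} = - \frac{7823340}{13109} + \frac{400}{12573} = - \frac{98357610220}{164819457}$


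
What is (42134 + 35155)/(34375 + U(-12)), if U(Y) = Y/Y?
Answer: 77289/34376 ≈ 2.2483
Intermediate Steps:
U(Y) = 1
(42134 + 35155)/(34375 + U(-12)) = (42134 + 35155)/(34375 + 1) = 77289/34376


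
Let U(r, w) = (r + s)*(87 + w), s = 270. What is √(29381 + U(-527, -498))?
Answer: 4*√8438 ≈ 367.43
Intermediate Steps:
U(r, w) = (87 + w)*(270 + r) (U(r, w) = (r + 270)*(87 + w) = (270 + r)*(87 + w) = (87 + w)*(270 + r))
√(29381 + U(-527, -498)) = √(29381 + (23490 + 87*(-527) + 270*(-498) - 527*(-498))) = √(29381 + (23490 - 45849 - 134460 + 262446)) = √(29381 + 105627) = √135008 = 4*√8438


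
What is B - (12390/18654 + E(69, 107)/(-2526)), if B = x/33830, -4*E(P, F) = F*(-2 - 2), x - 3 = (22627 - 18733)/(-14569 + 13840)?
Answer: -3345869176723/5379985356705 ≈ -0.62191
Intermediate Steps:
x = -569/243 (x = 3 + (22627 - 18733)/(-14569 + 13840) = 3 + 3894/(-729) = 3 + 3894*(-1/729) = 3 - 1298/243 = -569/243 ≈ -2.3416)
E(P, F) = F (E(P, F) = -F*(-2 - 2)/4 = -F*(-4)/4 = -(-1)*F = F)
B = -569/8220690 (B = -569/243/33830 = -569/243*1/33830 = -569/8220690 ≈ -6.9216e-5)
B - (12390/18654 + E(69, 107)/(-2526)) = -569/8220690 - (12390/18654 + 107/(-2526)) = -569/8220690 - (12390*(1/18654) + 107*(-1/2526)) = -569/8220690 - (2065/3109 - 107/2526) = -569/8220690 - 1*4883527/7853334 = -569/8220690 - 4883527/7853334 = -3345869176723/5379985356705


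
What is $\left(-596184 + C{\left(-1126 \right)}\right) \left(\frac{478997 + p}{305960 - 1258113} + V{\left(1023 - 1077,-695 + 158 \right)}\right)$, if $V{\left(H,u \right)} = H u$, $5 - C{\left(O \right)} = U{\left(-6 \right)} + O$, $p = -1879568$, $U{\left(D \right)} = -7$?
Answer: $- \frac{16430370441605190}{952153} \approx -1.7256 \cdot 10^{10}$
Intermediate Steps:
$C{\left(O \right)} = 12 - O$ ($C{\left(O \right)} = 5 - \left(-7 + O\right) = 12 - O$)
$\left(-596184 + C{\left(-1126 \right)}\right) \left(\frac{478997 + p}{305960 - 1258113} + V{\left(1023 - 1077,-695 + 158 \right)}\right) = \left(-596184 + \left(12 - -1126\right)\right) \left(\frac{478997 - 1879568}{305960 - 1258113} + \left(1023 - 1077\right) \left(-695 + 158\right)\right) = \left(-596184 + \left(12 + 1126\right)\right) \left(- \frac{1400571}{-952153} + \left(1023 - 1077\right) \left(-537\right)\right) = \left(-596184 + 1138\right) \left(\left(-1400571\right) \left(- \frac{1}{952153}\right) - -28998\right) = - 595046 \left(\frac{1400571}{952153} + 28998\right) = \left(-595046\right) \frac{27611933265}{952153} = - \frac{16430370441605190}{952153}$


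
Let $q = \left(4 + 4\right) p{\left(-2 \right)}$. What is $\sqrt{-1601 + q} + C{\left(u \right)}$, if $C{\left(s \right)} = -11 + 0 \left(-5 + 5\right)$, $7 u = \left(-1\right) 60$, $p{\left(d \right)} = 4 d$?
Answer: $-11 + 3 i \sqrt{185} \approx -11.0 + 40.804 i$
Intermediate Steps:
$u = - \frac{60}{7}$ ($u = \frac{\left(-1\right) 60}{7} = \frac{1}{7} \left(-60\right) = - \frac{60}{7} \approx -8.5714$)
$q = -64$ ($q = \left(4 + 4\right) 4 \left(-2\right) = 8 \left(-8\right) = -64$)
$C{\left(s \right)} = -11$ ($C{\left(s \right)} = -11 + 0 \cdot 0 = -11 + 0 = -11$)
$\sqrt{-1601 + q} + C{\left(u \right)} = \sqrt{-1601 - 64} - 11 = \sqrt{-1665} - 11 = 3 i \sqrt{185} - 11 = -11 + 3 i \sqrt{185}$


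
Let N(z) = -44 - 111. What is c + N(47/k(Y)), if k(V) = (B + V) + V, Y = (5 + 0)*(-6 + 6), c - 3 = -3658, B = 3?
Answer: -3810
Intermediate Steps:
c = -3655 (c = 3 - 3658 = -3655)
Y = 0 (Y = 5*0 = 0)
k(V) = 3 + 2*V (k(V) = (3 + V) + V = 3 + 2*V)
N(z) = -155
c + N(47/k(Y)) = -3655 - 155 = -3810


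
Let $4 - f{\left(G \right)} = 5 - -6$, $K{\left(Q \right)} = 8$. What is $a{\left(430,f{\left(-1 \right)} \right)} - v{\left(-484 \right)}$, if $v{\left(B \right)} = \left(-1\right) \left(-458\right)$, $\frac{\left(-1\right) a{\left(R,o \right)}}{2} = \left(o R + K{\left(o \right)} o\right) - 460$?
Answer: $6594$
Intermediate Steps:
$f{\left(G \right)} = -7$ ($f{\left(G \right)} = 4 - \left(5 - -6\right) = 4 - \left(5 + 6\right) = 4 - 11 = -7$)
$a{\left(R,o \right)} = 920 - 16 o - 2 R o$ ($a{\left(R,o \right)} = - 2 \left(\left(o R + 8 o\right) - 460\right) = - 2 \left(\left(R o + 8 o\right) - 460\right) = - 2 \left(\left(8 o + R o\right) - 460\right) = - 2 \left(-460 + 8 o + R o\right) = 920 - 16 o - 2 R o$)
$v{\left(B \right)} = 458$
$a{\left(430,f{\left(-1 \right)} \right)} - v{\left(-484 \right)} = \left(920 - -112 - 860 \left(-7\right)\right) - 458 = \left(920 + 112 + 6020\right) - 458 = 7052 - 458 = 6594$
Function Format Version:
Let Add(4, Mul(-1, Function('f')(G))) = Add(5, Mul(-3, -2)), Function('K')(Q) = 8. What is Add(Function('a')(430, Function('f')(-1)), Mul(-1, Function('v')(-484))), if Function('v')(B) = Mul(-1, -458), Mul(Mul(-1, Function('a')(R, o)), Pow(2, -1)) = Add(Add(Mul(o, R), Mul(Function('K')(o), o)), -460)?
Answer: 6594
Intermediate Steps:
Function('f')(G) = -7 (Function('f')(G) = Add(4, Mul(-1, Add(5, Mul(-3, -2)))) = Add(4, Mul(-1, Add(5, 6))) = Add(4, Mul(-1, 11)) = Add(4, -11) = -7)
Function('a')(R, o) = Add(920, Mul(-16, o), Mul(-2, R, o)) (Function('a')(R, o) = Mul(-2, Add(Add(Mul(o, R), Mul(8, o)), -460)) = Mul(-2, Add(Add(Mul(R, o), Mul(8, o)), -460)) = Mul(-2, Add(Add(Mul(8, o), Mul(R, o)), -460)) = Mul(-2, Add(-460, Mul(8, o), Mul(R, o))) = Add(920, Mul(-16, o), Mul(-2, R, o)))
Function('v')(B) = 458
Add(Function('a')(430, Function('f')(-1)), Mul(-1, Function('v')(-484))) = Add(Add(920, Mul(-16, -7), Mul(-2, 430, -7)), Mul(-1, 458)) = Add(Add(920, 112, 6020), -458) = Add(7052, -458) = 6594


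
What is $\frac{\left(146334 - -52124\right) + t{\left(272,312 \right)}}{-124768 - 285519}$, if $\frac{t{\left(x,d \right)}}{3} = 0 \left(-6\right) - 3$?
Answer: $- \frac{198449}{410287} \approx -0.48368$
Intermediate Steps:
$t{\left(x,d \right)} = -9$ ($t{\left(x,d \right)} = 3 \left(0 \left(-6\right) - 3\right) = 3 \left(0 - 3\right) = 3 \left(-3\right) = -9$)
$\frac{\left(146334 - -52124\right) + t{\left(272,312 \right)}}{-124768 - 285519} = \frac{\left(146334 - -52124\right) - 9}{-124768 - 285519} = \frac{\left(146334 + 52124\right) - 9}{-410287} = \left(198458 - 9\right) \left(- \frac{1}{410287}\right) = 198449 \left(- \frac{1}{410287}\right) = - \frac{198449}{410287}$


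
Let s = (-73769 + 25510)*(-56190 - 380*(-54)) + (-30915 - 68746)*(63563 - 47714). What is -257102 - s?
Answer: -142128443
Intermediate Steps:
s = 141871341 (s = -48259*(-56190 + 20520) - 99661*15849 = -48259*(-35670) - 1579527189 = 1721398530 - 1579527189 = 141871341)
-257102 - s = -257102 - 1*141871341 = -257102 - 141871341 = -142128443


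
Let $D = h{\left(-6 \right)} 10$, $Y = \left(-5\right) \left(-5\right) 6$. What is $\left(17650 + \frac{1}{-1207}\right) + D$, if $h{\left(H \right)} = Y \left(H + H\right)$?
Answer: $- \frac{422451}{1207} \approx -350.0$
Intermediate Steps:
$Y = 150$ ($Y = 25 \cdot 6 = 150$)
$h{\left(H \right)} = 300 H$ ($h{\left(H \right)} = 150 \left(H + H\right) = 150 \cdot 2 H = 300 H$)
$D = -18000$ ($D = 300 \left(-6\right) 10 = \left(-1800\right) 10 = -18000$)
$\left(17650 + \frac{1}{-1207}\right) + D = \left(17650 + \frac{1}{-1207}\right) - 18000 = \left(17650 - \frac{1}{1207}\right) - 18000 = \frac{21303549}{1207} - 18000 = - \frac{422451}{1207}$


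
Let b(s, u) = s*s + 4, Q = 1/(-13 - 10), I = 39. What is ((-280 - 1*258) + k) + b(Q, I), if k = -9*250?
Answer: -1472735/529 ≈ -2784.0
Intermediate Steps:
Q = -1/23 (Q = 1/(-23) = -1/23 ≈ -0.043478)
b(s, u) = 4 + s**2 (b(s, u) = s**2 + 4 = 4 + s**2)
k = -2250
((-280 - 1*258) + k) + b(Q, I) = ((-280 - 1*258) - 2250) + (4 + (-1/23)**2) = ((-280 - 258) - 2250) + (4 + 1/529) = (-538 - 2250) + 2117/529 = -2788 + 2117/529 = -1472735/529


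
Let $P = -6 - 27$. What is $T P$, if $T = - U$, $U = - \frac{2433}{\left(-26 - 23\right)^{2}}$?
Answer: $- \frac{80289}{2401} \approx -33.44$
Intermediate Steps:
$U = - \frac{2433}{2401}$ ($U = - \frac{2433}{\left(-49\right)^{2}} = - \frac{2433}{2401} \approx -1.0133$)
$P = -33$ ($P = -6 - 27 = -33$)
$T = \frac{2433}{2401}$ ($T = \left(-1\right) \left(- \frac{2433}{2401}\right) = \frac{2433}{2401} \approx 1.0133$)
$T P = \frac{2433}{2401} \left(-33\right) = - \frac{80289}{2401}$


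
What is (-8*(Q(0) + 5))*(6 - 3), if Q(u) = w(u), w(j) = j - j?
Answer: -120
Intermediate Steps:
w(j) = 0
Q(u) = 0
(-8*(Q(0) + 5))*(6 - 3) = (-8*(0 + 5))*(6 - 3) = -8*5*3 = -40*3 = -120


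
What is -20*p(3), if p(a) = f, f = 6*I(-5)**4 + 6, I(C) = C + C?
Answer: -1200120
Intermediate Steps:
I(C) = 2*C
f = 60006 (f = 6*(2*(-5))**4 + 6 = 6*(-10)**4 + 6 = 6*10000 + 6 = 60000 + 6 = 60006)
p(a) = 60006
-20*p(3) = -20*60006 = -1200120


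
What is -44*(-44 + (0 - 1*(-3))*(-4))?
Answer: 2464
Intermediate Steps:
-44*(-44 + (0 - 1*(-3))*(-4)) = -44*(-44 + (0 + 3)*(-4)) = -44*(-44 + 3*(-4)) = -44*(-44 - 12) = -44*(-56) = 2464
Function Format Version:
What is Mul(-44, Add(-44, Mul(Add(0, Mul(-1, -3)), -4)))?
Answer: 2464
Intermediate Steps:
Mul(-44, Add(-44, Mul(Add(0, Mul(-1, -3)), -4))) = Mul(-44, Add(-44, Mul(Add(0, 3), -4))) = Mul(-44, Add(-44, Mul(3, -4))) = Mul(-44, Add(-44, -12)) = Mul(-44, -56) = 2464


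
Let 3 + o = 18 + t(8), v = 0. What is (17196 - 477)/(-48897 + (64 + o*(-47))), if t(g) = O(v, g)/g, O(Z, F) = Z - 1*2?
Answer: -22292/66035 ≈ -0.33758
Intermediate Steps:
O(Z, F) = -2 + Z (O(Z, F) = Z - 2 = -2 + Z)
t(g) = -2/g (t(g) = (-2 + 0)/g = -2/g)
o = 59/4 (o = -3 + (18 - 2/8) = -3 + (18 - 2*⅛) = -3 + (18 - ¼) = -3 + 71/4 = 59/4 ≈ 14.750)
(17196 - 477)/(-48897 + (64 + o*(-47))) = (17196 - 477)/(-48897 + (64 + (59/4)*(-47))) = 16719/(-48897 + (64 - 2773/4)) = 16719/(-48897 - 2517/4) = 16719/(-198105/4) = 16719*(-4/198105) = -22292/66035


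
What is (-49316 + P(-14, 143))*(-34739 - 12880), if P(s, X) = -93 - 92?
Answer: 2357188119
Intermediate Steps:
P(s, X) = -185
(-49316 + P(-14, 143))*(-34739 - 12880) = (-49316 - 185)*(-34739 - 12880) = -49501*(-47619) = 2357188119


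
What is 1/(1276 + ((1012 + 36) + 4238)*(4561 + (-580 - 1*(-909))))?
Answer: 1/25849816 ≈ 3.8685e-8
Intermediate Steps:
1/(1276 + ((1012 + 36) + 4238)*(4561 + (-580 - 1*(-909)))) = 1/(1276 + (1048 + 4238)*(4561 + (-580 + 909))) = 1/(1276 + 5286*(4561 + 329)) = 1/(1276 + 5286*4890) = 1/(1276 + 25848540) = 1/25849816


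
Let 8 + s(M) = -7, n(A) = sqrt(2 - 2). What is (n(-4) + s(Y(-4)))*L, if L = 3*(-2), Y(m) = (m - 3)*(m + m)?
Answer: 90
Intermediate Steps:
Y(m) = 2*m*(-3 + m) (Y(m) = (-3 + m)*(2*m) = 2*m*(-3 + m))
n(A) = 0 (n(A) = sqrt(0) = 0)
s(M) = -15 (s(M) = -8 - 7 = -15)
L = -6
(n(-4) + s(Y(-4)))*L = (0 - 15)*(-6) = -15*(-6) = 90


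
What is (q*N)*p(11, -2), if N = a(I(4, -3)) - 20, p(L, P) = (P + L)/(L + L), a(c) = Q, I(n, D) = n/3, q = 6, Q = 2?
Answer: -486/11 ≈ -44.182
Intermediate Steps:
I(n, D) = n/3 (I(n, D) = n*(1/3) = n/3)
a(c) = 2
p(L, P) = (L + P)/(2*L) (p(L, P) = (L + P)/((2*L)) = (L + P)*(1/(2*L)) = (L + P)/(2*L))
N = -18 (N = 2 - 20 = -18)
(q*N)*p(11, -2) = (6*(-18))*((1/2)*(11 - 2)/11) = -54*9/11 = -108*9/22 = -486/11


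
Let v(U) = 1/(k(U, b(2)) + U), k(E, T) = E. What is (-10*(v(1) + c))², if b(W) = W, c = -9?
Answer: 7225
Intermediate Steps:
v(U) = 1/(2*U) (v(U) = 1/(U + U) = 1/(2*U))
(-10*(v(1) + c))² = (-10*((½)/1 - 9))² = (-10*((½)*1 - 9))² = (-10*(½ - 9))² = (-10*(-17/2))² = 85² = 7225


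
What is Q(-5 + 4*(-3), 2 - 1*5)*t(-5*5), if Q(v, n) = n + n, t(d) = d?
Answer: 150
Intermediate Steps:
Q(v, n) = 2*n
Q(-5 + 4*(-3), 2 - 1*5)*t(-5*5) = (2*(2 - 1*5))*(-5*5) = (2*(2 - 5))*(-25) = (2*(-3))*(-25) = -6*(-25) = 150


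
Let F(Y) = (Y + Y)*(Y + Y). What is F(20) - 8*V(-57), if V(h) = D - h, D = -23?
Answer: 1328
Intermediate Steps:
F(Y) = 4*Y**2 (F(Y) = (2*Y)*(2*Y) = 4*Y**2)
V(h) = -23 - h
F(20) - 8*V(-57) = 4*20**2 - 8*(-23 - 1*(-57)) = 4*400 - 8*(-23 + 57) = 1600 - 8*34 = 1600 - 272 = 1328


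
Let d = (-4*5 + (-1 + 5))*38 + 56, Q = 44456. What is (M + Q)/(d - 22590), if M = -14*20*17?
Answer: -6616/3857 ≈ -1.7153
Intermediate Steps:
M = -4760 (M = -280*17 = -4760)
d = -552 (d = (-20 + 4)*38 + 56 = -16*38 + 56 = -608 + 56 = -552)
(M + Q)/(d - 22590) = (-4760 + 44456)/(-552 - 22590) = 39696/(-23142) = 39696*(-1/23142) = -6616/3857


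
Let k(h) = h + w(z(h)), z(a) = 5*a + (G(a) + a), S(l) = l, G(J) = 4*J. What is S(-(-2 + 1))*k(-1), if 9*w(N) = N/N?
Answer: -8/9 ≈ -0.88889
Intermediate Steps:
z(a) = 10*a (z(a) = 5*a + (4*a + a) = 5*a + 5*a = 10*a)
w(N) = ⅑ (w(N) = (N/N)/9 = (⅑)*1 = ⅑)
k(h) = ⅑ + h (k(h) = h + ⅑ = ⅑ + h)
S(-(-2 + 1))*k(-1) = (-(-2 + 1))*(⅑ - 1) = -1*(-1)*(-8/9) = 1*(-8/9) = -8/9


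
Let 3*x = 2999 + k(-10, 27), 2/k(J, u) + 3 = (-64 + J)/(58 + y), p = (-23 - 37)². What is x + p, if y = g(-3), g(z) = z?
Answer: 3297851/717 ≈ 4599.5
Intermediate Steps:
y = -3
p = 3600 (p = (-60)² = 3600)
k(J, u) = 2/(-229/55 + J/55) (k(J, u) = 2/(-3 + (-64 + J)/(58 - 3)) = 2/(-3 + (-64 + J)/55) = 2/(-3 + (-64 + J)*(1/55)) = 2/(-3 + (-64/55 + J/55)) = 2/(-229/55 + J/55))
x = 716651/717 (x = (2999 + 110/(-229 - 10))/3 = (2999 + 110/(-239))/3 = (2999 + 110*(-1/239))/3 = (2999 - 110/239)/3 = (⅓)*(716651/239) = 716651/717 ≈ 999.51)
x + p = 716651/717 + 3600 = 3297851/717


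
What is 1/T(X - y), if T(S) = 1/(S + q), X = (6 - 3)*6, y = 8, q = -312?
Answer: -302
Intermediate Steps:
X = 18 (X = 3*6 = 18)
T(S) = 1/(-312 + S) (T(S) = 1/(S - 312) = 1/(-312 + S))
1/T(X - y) = 1/(1/(-312 + (18 - 1*8))) = 1/(1/(-312 + (18 - 8))) = 1/(1/(-312 + 10)) = 1/(1/(-302)) = 1/(-1/302) = -302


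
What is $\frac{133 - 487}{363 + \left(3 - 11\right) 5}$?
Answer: $- \frac{354}{323} \approx -1.096$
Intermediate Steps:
$\frac{133 - 487}{363 + \left(3 - 11\right) 5} = - \frac{354}{363 - 40} = - \frac{354}{323}$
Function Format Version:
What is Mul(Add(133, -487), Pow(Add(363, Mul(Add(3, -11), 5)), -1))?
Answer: Rational(-354, 323) ≈ -1.0960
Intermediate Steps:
Mul(Add(133, -487), Pow(Add(363, Mul(Add(3, -11), 5)), -1)) = Mul(-354, Pow(Add(363, Mul(-8, 5)), -1)) = Mul(-354, Pow(Add(363, -40), -1)) = Mul(-354, Pow(323, -1)) = Mul(-354, Rational(1, 323)) = Rational(-354, 323)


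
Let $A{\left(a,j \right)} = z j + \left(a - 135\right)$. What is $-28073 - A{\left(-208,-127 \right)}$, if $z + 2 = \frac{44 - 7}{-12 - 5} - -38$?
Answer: $- \frac{398385}{17} \approx -23434.0$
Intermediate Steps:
$z = \frac{575}{17}$ ($z = -2 + \left(\frac{44 - 7}{-12 - 5} - -38\right) = -2 + \left(\frac{37}{-17} + \left(-11 + 49\right)\right) = -2 + \left(37 \left(- \frac{1}{17}\right) + 38\right) = -2 + \left(- \frac{37}{17} + 38\right) = -2 + \frac{609}{17} = \frac{575}{17} \approx 33.824$)
$A{\left(a,j \right)} = -135 + a + \frac{575 j}{17}$ ($A{\left(a,j \right)} = \frac{575 j}{17} + \left(a - 135\right) = \frac{575 j}{17} + \left(-135 + a\right) = -135 + a + \frac{575 j}{17}$)
$-28073 - A{\left(-208,-127 \right)} = -28073 - \left(-135 - 208 + \frac{575}{17} \left(-127\right)\right) = -28073 - \left(-135 - 208 - \frac{73025}{17}\right) = -28073 - - \frac{78856}{17} = -28073 + \frac{78856}{17} = - \frac{398385}{17}$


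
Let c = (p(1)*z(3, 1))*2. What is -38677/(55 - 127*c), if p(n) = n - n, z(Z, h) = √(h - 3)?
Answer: -38677/55 ≈ -703.22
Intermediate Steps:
z(Z, h) = √(-3 + h)
p(n) = 0
c = 0 (c = (0*√(-3 + 1))*2 = (0*√(-2))*2 = (0*(I*√2))*2 = 0*2 = 0)
-38677/(55 - 127*c) = -38677/(55 - 127*0) = -38677/(55 + 0) = -38677/55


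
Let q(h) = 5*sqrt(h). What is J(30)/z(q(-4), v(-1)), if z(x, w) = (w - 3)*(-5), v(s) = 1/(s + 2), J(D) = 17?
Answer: 17/10 ≈ 1.7000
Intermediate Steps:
v(s) = 1/(2 + s)
z(x, w) = 15 - 5*w (z(x, w) = (-3 + w)*(-5) = 15 - 5*w)
J(30)/z(q(-4), v(-1)) = 17/(15 - 5/(2 - 1)) = 17/(15 - 5/1) = 17/(15 - 5*1) = 17/(15 - 5) = 17/10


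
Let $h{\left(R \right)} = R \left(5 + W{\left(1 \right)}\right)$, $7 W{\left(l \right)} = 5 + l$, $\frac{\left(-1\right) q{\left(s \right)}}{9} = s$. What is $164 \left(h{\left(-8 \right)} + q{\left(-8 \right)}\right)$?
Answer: $\frac{28864}{7} \approx 4123.4$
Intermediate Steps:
$q{\left(s \right)} = - 9 s$
$W{\left(l \right)} = \frac{5}{7} + \frac{l}{7}$ ($W{\left(l \right)} = \frac{5 + l}{7} = \frac{5}{7} + \frac{l}{7}$)
$h{\left(R \right)} = \frac{41 R}{7}$ ($h{\left(R \right)} = R \left(5 + \left(\frac{5}{7} + \frac{1}{7} \cdot 1\right)\right) = R \left(5 + \left(\frac{5}{7} + \frac{1}{7}\right)\right) = R \left(5 + \frac{6}{7}\right) = R \frac{41}{7} = \frac{41 R}{7}$)
$164 \left(h{\left(-8 \right)} + q{\left(-8 \right)}\right) = 164 \left(\frac{41}{7} \left(-8\right) - -72\right) = 164 \left(- \frac{328}{7} + 72\right) = 164 \cdot \frac{176}{7} = \frac{28864}{7}$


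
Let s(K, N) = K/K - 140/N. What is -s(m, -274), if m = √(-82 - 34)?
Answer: -207/137 ≈ -1.5109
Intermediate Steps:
m = 2*I*√29 (m = √(-116) = 2*I*√29 ≈ 10.77*I)
s(K, N) = 1 - 140/N
-s(m, -274) = -(-140 - 274)/(-274) = -(-1)*(-414)/274 = -1*207/137 = -207/137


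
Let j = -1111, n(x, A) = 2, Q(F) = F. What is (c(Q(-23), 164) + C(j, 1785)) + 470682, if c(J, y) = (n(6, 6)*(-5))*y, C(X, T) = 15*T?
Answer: 495817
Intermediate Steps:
c(J, y) = -10*y (c(J, y) = (2*(-5))*y = -10*y)
(c(Q(-23), 164) + C(j, 1785)) + 470682 = (-10*164 + 15*1785) + 470682 = (-1640 + 26775) + 470682 = 25135 + 470682 = 495817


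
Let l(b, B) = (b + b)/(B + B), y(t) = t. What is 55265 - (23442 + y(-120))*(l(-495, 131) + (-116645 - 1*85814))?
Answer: 618567876643/131 ≈ 4.7219e+9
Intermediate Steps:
l(b, B) = b/B (l(b, B) = (2*b)/((2*B)) = (2*b)*(1/(2*B)) = b/B)
55265 - (23442 + y(-120))*(l(-495, 131) + (-116645 - 1*85814)) = 55265 - (23442 - 120)*(-495/131 + (-116645 - 1*85814)) = 55265 - 23322*(-495*1/131 + (-116645 - 85814)) = 55265 - 23322*(-495/131 - 202459) = 55265 - 23322*(-26522624)/131 = 55265 - 1*(-618560636928/131) = 55265 + 618560636928/131 = 618567876643/131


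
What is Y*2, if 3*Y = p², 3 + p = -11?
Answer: 392/3 ≈ 130.67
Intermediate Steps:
p = -14 (p = -3 - 11 = -14)
Y = 196/3 (Y = (⅓)*(-14)² = (⅓)*196 = 196/3 ≈ 65.333)
Y*2 = (196/3)*2 = 392/3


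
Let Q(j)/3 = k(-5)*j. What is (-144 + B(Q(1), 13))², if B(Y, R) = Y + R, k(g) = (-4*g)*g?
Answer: 185761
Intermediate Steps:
k(g) = -4*g²
Q(j) = -300*j (Q(j) = 3*((-4*(-5)²)*j) = 3*((-4*25)*j) = 3*(-100*j) = -300*j)
B(Y, R) = R + Y
(-144 + B(Q(1), 13))² = (-144 + (13 - 300*1))² = (-144 + (13 - 300))² = (-144 - 287)² = (-431)² = 185761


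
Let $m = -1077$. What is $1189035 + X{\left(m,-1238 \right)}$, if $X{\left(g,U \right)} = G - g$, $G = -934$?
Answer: $1189178$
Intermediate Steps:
$X{\left(g,U \right)} = -934 - g$
$1189035 + X{\left(m,-1238 \right)} = 1189035 - -143 = 1189035 + \left(-934 + 1077\right) = 1189035 + 143 = 1189178$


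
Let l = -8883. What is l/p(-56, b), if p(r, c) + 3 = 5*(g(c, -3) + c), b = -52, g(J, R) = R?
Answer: 8883/278 ≈ 31.953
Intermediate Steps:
p(r, c) = -18 + 5*c (p(r, c) = -3 + 5*(-3 + c) = -3 + (-15 + 5*c) = -18 + 5*c)
l/p(-56, b) = -8883/(-18 + 5*(-52)) = -8883/(-18 - 260) = -8883/(-278) = -8883*(-1/278) = 8883/278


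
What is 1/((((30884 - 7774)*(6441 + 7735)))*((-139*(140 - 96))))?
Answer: -1/2003646613760 ≈ -4.9909e-13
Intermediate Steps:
1/((((30884 - 7774)*(6441 + 7735)))*((-139*(140 - 96)))) = 1/(((23110*14176))*((-139*44))) = 1/(327607360*(-6116)) = (1/327607360)*(-1/6116) = -1/2003646613760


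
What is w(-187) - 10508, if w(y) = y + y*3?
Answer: -11256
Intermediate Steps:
w(y) = 4*y (w(y) = y + 3*y = 4*y)
w(-187) - 10508 = 4*(-187) - 10508 = -748 - 10508 = -11256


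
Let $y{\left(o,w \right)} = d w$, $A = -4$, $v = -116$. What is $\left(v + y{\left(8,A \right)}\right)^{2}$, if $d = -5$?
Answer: $9216$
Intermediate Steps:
$y{\left(o,w \right)} = - 5 w$
$\left(v + y{\left(8,A \right)}\right)^{2} = \left(-116 - -20\right)^{2} = \left(-116 + 20\right)^{2} = \left(-96\right)^{2} = 9216$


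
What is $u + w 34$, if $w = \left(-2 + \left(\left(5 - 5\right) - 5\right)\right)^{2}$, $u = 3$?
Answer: $1669$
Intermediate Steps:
$w = 49$ ($w = \left(-2 + \left(0 - 5\right)\right)^{2} = \left(-2 - 5\right)^{2} = \left(-7\right)^{2} = 49$)
$u + w 34 = 3 + 49 \cdot 34 = 3 + 1666 = 1669$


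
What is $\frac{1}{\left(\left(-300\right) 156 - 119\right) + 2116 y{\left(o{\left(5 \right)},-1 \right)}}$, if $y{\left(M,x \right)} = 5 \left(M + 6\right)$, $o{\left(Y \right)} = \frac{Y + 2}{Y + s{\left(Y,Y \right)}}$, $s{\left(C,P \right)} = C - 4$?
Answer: $\frac{3}{86713} \approx 3.4597 \cdot 10^{-5}$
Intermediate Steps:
$s{\left(C,P \right)} = -4 + C$ ($s{\left(C,P \right)} = C - 4 = -4 + C$)
$o{\left(Y \right)} = \frac{2 + Y}{-4 + 2 Y}$ ($o{\left(Y \right)} = \frac{Y + 2}{Y + \left(-4 + Y\right)} = \frac{2 + Y}{-4 + 2 Y}$)
$y{\left(M,x \right)} = 30 + 5 M$ ($y{\left(M,x \right)} = 5 \left(6 + M\right) = 30 + 5 M$)
$\frac{1}{\left(\left(-300\right) 156 - 119\right) + 2116 y{\left(o{\left(5 \right)},-1 \right)}} = \frac{1}{\left(\left(-300\right) 156 - 119\right) + 2116 \left(30 + 5 \frac{2 + 5}{2 \left(-2 + 5\right)}\right)} = \frac{1}{\left(-46800 - 119\right) + 2116 \left(30 + 5 \cdot \frac{1}{2} \cdot \frac{1}{3} \cdot 7\right)} = \frac{1}{-46919 + 2116 \left(30 + 5 \cdot \frac{1}{2} \cdot \frac{1}{3} \cdot 7\right)} = \frac{1}{-46919 + 2116 \left(30 + 5 \cdot \frac{7}{6}\right)} = \frac{1}{-46919 + 2116 \left(30 + \frac{35}{6}\right)} = \frac{1}{-46919 + 2116 \cdot \frac{215}{6}} = \frac{1}{-46919 + \frac{227470}{3}} = \frac{1}{\frac{86713}{3}} = \frac{3}{86713}$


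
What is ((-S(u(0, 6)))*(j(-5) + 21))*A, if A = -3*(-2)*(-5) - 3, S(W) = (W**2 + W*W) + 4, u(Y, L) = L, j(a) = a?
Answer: 40128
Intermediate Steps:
S(W) = 4 + 2*W**2 (S(W) = (W**2 + W**2) + 4 = 2*W**2 + 4 = 4 + 2*W**2)
A = -33 (A = 6*(-5) - 3 = -30 - 3 = -33)
((-S(u(0, 6)))*(j(-5) + 21))*A = ((-(4 + 2*6**2))*(-5 + 21))*(-33) = (-(4 + 2*36)*16)*(-33) = (-(4 + 72)*16)*(-33) = (-1*76*16)*(-33) = -76*16*(-33) = -1216*(-33) = 40128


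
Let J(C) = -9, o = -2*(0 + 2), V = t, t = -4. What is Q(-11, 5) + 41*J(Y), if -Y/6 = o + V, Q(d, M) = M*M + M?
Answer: -339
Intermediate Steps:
Q(d, M) = M + M**2 (Q(d, M) = M**2 + M = M + M**2)
V = -4
o = -4 (o = -2*2 = -4)
Y = 48 (Y = -6*(-4 - 4) = -6*(-8) = 48)
Q(-11, 5) + 41*J(Y) = 5*(1 + 5) + 41*(-9) = 5*6 - 369 = 30 - 369 = -339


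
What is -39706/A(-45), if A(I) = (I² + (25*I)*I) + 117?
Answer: -39706/52767 ≈ -0.75248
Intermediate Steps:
A(I) = 117 + 26*I² (A(I) = (I² + 25*I²) + 117 = 26*I² + 117 = 117 + 26*I²)
-39706/A(-45) = -39706/(117 + 26*(-45)²) = -39706/(117 + 26*2025) = -39706/(117 + 52650) = -39706/52767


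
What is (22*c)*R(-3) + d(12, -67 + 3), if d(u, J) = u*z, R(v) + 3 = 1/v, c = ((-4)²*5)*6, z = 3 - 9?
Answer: -35272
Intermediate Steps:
z = -6
c = 480 (c = (16*5)*6 = 80*6 = 480)
R(v) = -3 + 1/v
d(u, J) = -6*u (d(u, J) = u*(-6) = -6*u)
(22*c)*R(-3) + d(12, -67 + 3) = (22*480)*(-3 + 1/(-3)) - 6*12 = 10560*(-3 - ⅓) - 72 = 10560*(-10/3) - 72 = -35200 - 72 = -35272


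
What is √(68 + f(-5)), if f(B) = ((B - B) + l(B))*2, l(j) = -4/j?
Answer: 2*√435/5 ≈ 8.3427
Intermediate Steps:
f(B) = -8/B (f(B) = ((B - B) - 4/B)*2 = (0 - 4/B)*2 = -4/B*2 = -8/B)
√(68 + f(-5)) = √(68 - 8/(-5)) = √(68 - 8*(-⅕)) = √(68 + 8/5) = √(348/5) = 2*√435/5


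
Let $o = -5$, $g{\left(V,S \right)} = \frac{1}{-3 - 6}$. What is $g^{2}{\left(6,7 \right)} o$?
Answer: $- \frac{5}{81} \approx -0.061728$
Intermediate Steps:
$g{\left(V,S \right)} = - \frac{1}{9}$ ($g{\left(V,S \right)} = \frac{1}{-9} = - \frac{1}{9}$)
$g^{2}{\left(6,7 \right)} o = \left(- \frac{1}{9}\right)^{2} \left(-5\right) = \frac{1}{81} \left(-5\right) = - \frac{5}{81}$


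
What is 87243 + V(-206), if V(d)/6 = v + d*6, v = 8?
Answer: 79875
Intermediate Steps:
V(d) = 48 + 36*d (V(d) = 6*(8 + d*6) = 6*(8 + 6*d) = 48 + 36*d)
87243 + V(-206) = 87243 + (48 + 36*(-206)) = 87243 + (48 - 7416) = 87243 - 7368 = 79875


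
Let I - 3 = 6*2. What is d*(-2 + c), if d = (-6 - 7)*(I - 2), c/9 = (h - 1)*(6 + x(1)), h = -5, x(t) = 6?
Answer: 109850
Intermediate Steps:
I = 15 (I = 3 + 6*2 = 3 + 12 = 15)
c = -648 (c = 9*((-5 - 1)*(6 + 6)) = 9*(-6*12) = 9*(-72) = -648)
d = -169 (d = (-6 - 7)*(15 - 2) = -13*13 = -169)
d*(-2 + c) = -169*(-2 - 648) = -169*(-650) = 109850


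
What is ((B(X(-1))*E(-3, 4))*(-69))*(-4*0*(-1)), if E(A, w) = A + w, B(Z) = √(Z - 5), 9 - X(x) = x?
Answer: 0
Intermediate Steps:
X(x) = 9 - x
B(Z) = √(-5 + Z)
((B(X(-1))*E(-3, 4))*(-69))*(-4*0*(-1)) = ((√(-5 + (9 - 1*(-1)))*(-3 + 4))*(-69))*(-4*0*(-1)) = ((√(-5 + (9 + 1))*1)*(-69))*(0*(-1)) = ((√(-5 + 10)*1)*(-69))*0 = ((√5*1)*(-69))*0 = (√5*(-69))*0 = -69*√5*0 = 0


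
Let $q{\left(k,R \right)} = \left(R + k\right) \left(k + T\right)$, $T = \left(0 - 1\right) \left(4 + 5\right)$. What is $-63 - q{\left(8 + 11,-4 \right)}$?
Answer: $-213$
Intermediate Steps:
$T = -9$ ($T = \left(-1\right) 9 = -9$)
$q{\left(k,R \right)} = \left(-9 + k\right) \left(R + k\right)$ ($q{\left(k,R \right)} = \left(R + k\right) \left(k - 9\right) = \left(R + k\right) \left(-9 + k\right) = \left(-9 + k\right) \left(R + k\right)$)
$-63 - q{\left(8 + 11,-4 \right)} = -63 - \left(\left(8 + 11\right)^{2} - -36 - 9 \left(8 + 11\right) - 4 \left(8 + 11\right)\right) = -63 - \left(19^{2} + 36 - 171 - 76\right) = -63 - \left(361 + 36 - 171 - 76\right) = -63 - 150 = -213$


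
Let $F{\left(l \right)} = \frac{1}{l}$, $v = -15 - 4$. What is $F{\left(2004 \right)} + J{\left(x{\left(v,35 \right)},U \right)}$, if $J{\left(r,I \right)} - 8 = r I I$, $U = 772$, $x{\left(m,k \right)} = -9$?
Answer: $- \frac{10749151391}{2004} \approx -5.3638 \cdot 10^{6}$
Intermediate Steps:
$v = -19$
$J{\left(r,I \right)} = 8 + r I^{2}$ ($J{\left(r,I \right)} = 8 + r I I = 8 + I r I = 8 + r I^{2}$)
$F{\left(2004 \right)} + J{\left(x{\left(v,35 \right)},U \right)} = \frac{1}{2004} + \left(8 - 9 \cdot 772^{2}\right) = \frac{1}{2004} + \left(8 - 5363856\right) = \frac{1}{2004} - 5363848 = - \frac{10749151391}{2004}$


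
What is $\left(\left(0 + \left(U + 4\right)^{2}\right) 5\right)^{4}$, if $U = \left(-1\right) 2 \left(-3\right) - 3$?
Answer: $3603000625$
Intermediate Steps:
$U = 3$ ($U = \left(-2\right) \left(-3\right) - 3 = 6 - 3 = 3$)
$\left(\left(0 + \left(U + 4\right)^{2}\right) 5\right)^{4} = \left(\left(0 + \left(3 + 4\right)^{2}\right) 5\right)^{4} = \left(\left(0 + 7^{2}\right) 5\right)^{4} = \left(\left(0 + 49\right) 5\right)^{4} = \left(49 \cdot 5\right)^{4} = 245^{4} = 3603000625$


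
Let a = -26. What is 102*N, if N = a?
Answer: -2652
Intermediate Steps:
N = -26
102*N = 102*(-26) = -2652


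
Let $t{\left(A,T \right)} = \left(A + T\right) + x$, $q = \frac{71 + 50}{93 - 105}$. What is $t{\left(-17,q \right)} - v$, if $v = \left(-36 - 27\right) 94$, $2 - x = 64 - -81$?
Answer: $\frac{69023}{12} \approx 5751.9$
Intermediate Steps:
$x = -143$ ($x = 2 - \left(64 - -81\right) = 2 - \left(64 + 81\right) = 2 - 145 = -143$)
$q = - \frac{121}{12}$ ($q = \frac{121}{-12} = 121 \left(- \frac{1}{12}\right) = - \frac{121}{12} \approx -10.083$)
$t{\left(A,T \right)} = -143 + A + T$ ($t{\left(A,T \right)} = \left(A + T\right) - 143 = -143 + A + T$)
$v = -5922$ ($v = \left(-63\right) 94 = -5922$)
$t{\left(-17,q \right)} - v = \left(-143 - 17 - \frac{121}{12}\right) - -5922 = - \frac{2041}{12} + 5922 = \frac{69023}{12}$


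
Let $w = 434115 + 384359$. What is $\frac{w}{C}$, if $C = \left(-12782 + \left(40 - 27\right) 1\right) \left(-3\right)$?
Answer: $\frac{818474}{38307} \approx 21.366$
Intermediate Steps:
$w = 818474$
$C = 38307$ ($C = \left(-12782 + 13 \cdot 1\right) \left(-3\right) = \left(-12782 + 13\right) \left(-3\right) = \left(-12769\right) \left(-3\right) = 38307$)
$\frac{w}{C} = \frac{818474}{38307}$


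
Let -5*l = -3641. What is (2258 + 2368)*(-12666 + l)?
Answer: -276121314/5 ≈ -5.5224e+7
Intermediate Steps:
l = 3641/5 (l = -1/5*(-3641) = 3641/5 ≈ 728.20)
(2258 + 2368)*(-12666 + l) = (2258 + 2368)*(-12666 + 3641/5) = 4626*(-59689/5) = -276121314/5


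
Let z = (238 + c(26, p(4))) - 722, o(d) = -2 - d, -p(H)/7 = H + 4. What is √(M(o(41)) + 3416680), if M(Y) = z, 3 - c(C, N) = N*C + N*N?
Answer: 3*√379391 ≈ 1847.8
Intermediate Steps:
p(H) = -28 - 7*H (p(H) = -7*(H + 4) = -7*(4 + H) = -28 - 7*H)
c(C, N) = 3 - N² - C*N (c(C, N) = 3 - (N*C + N*N) = 3 - (C*N + N²) = 3 - (N² + C*N) = 3 + (-N² - C*N) = 3 - N² - C*N)
z = -2161 (z = (238 + (3 - (-28 - 7*4)² - 1*26*(-28 - 7*4))) - 722 = (238 + (3 - (-28 - 28)² - 1*26*(-28 - 28))) - 722 = (238 + (3 - 1*(-56)² - 1*26*(-56))) - 722 = (238 + (3 - 1*3136 + 1456)) - 722 = (238 + (3 - 3136 + 1456)) - 722 = (238 - 1677) - 722 = -1439 - 722 = -2161)
M(Y) = -2161
√(M(o(41)) + 3416680) = √(-2161 + 3416680) = √3414519 = 3*√379391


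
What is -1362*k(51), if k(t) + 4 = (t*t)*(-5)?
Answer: 17718258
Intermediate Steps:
k(t) = -4 - 5*t² (k(t) = -4 + (t*t)*(-5) = -4 + t²*(-5) = -4 - 5*t²)
-1362*k(51) = -1362*(-4 - 5*51²) = -1362*(-4 - 5*2601) = -1362*(-4 - 13005) = -1362*(-13009) = 17718258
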